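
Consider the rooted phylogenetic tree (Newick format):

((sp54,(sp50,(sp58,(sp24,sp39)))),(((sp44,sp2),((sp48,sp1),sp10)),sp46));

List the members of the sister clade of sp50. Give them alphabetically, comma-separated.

sp50 attaches to the tree at the node subtending (sp50,(sp58,(sp24,sp39))).
The other lineage descending from that same node — the sister group — is (sp58,(sp24,sp39)); its 3 tips in alphabetical order are the answer.

sp24, sp39, sp58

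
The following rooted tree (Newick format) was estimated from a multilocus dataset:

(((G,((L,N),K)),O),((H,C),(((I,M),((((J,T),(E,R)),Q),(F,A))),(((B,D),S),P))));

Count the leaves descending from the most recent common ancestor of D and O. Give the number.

20

The MRCA of D and O is the root, so the clade is the entire tree.
That clade contains 20 terminal taxa: A, B, C, D, E, F, G, H, I, J, K, L, M, N, O, P, Q, R, S, T.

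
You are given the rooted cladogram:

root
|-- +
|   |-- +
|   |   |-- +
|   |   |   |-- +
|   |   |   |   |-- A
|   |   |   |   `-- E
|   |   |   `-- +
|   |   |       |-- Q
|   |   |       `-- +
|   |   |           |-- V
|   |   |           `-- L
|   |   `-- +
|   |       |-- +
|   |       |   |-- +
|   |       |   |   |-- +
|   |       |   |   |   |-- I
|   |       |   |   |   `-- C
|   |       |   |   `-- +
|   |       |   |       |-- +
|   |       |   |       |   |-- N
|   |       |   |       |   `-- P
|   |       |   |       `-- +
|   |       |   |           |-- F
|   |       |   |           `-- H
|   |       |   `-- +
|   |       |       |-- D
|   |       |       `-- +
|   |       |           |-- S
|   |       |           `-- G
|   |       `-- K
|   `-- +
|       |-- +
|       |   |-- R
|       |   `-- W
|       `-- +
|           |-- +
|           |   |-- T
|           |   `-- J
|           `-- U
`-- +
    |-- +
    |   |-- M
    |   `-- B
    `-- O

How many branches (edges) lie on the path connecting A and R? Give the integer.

7

The MRCA of A and R is the node subtending ((((A,E),(Q,(V,L))),((((I,C),((N,P),(F,H))),(D,(S,G))),K)),((R,W),((T,J),U))).
From A up to that node: 4 branches. From R up to the same node: 3 branches. Total: 4 + 3 = 7.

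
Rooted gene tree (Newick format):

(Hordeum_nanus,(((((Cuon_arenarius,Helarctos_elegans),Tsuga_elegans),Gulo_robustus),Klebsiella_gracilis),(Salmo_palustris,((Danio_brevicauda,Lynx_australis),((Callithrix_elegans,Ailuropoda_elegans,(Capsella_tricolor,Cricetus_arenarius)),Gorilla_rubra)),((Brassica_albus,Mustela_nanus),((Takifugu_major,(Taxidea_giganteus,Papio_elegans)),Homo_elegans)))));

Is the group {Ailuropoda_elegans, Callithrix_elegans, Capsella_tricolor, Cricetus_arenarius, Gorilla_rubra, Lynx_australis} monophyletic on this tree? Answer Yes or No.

The MRCA of the listed taxa subtends ((Danio_brevicauda,Lynx_australis),((Callithrix_elegans,Ailuropoda_elegans,(Capsella_tricolor,Cricetus_arenarius)),Gorilla_rubra)).
That clade also contains Danio_brevicauda, which is not in the proposed group, so the group is not monophyletic.

No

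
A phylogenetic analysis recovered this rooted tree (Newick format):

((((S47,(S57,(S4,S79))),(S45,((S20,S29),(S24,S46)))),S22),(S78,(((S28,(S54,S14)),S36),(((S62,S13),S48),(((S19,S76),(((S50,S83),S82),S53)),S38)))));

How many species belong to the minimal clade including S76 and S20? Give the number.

25

The MRCA of S76 and S20 is the root, so the clade is the entire tree.
That clade contains 25 terminal taxa: S13, S14, S19, S20, S22, S24, S28, S29, S36, S38, S4, S45, S46, S47, S48, S50, S53, S54, S57, S62, S76, S78, S79, S82, S83.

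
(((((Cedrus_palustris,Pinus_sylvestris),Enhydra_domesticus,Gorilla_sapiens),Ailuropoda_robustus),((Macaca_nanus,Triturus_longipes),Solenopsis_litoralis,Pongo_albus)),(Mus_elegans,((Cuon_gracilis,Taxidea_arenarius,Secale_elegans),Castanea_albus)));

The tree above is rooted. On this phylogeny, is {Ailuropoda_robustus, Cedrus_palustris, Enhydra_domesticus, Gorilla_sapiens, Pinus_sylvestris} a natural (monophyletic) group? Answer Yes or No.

Yes

The most recent common ancestor of these taxa subtends (((Cedrus_palustris,Pinus_sylvestris),Enhydra_domesticus,Gorilla_sapiens),Ailuropoda_robustus).
That clade has exactly 5 tips — every listed taxon and nothing else — so the group is monophyletic.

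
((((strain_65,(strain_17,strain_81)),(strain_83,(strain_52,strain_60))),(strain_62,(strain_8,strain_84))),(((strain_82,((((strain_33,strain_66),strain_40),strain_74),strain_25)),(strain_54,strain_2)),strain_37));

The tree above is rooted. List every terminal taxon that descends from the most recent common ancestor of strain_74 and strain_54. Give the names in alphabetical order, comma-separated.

strain_2, strain_25, strain_33, strain_40, strain_54, strain_66, strain_74, strain_82

Tracing strain_74: it sits inside (((strain_33,strain_66),strain_40),strain_74).
Tracing strain_54: it sits inside (strain_54,strain_2).
The smallest clade enclosing both is ((strain_82,((((strain_33,strain_66),strain_40),strain_74),strain_25)),(strain_54,strain_2)); the answer is its 8 terminal taxa in alphabetical order.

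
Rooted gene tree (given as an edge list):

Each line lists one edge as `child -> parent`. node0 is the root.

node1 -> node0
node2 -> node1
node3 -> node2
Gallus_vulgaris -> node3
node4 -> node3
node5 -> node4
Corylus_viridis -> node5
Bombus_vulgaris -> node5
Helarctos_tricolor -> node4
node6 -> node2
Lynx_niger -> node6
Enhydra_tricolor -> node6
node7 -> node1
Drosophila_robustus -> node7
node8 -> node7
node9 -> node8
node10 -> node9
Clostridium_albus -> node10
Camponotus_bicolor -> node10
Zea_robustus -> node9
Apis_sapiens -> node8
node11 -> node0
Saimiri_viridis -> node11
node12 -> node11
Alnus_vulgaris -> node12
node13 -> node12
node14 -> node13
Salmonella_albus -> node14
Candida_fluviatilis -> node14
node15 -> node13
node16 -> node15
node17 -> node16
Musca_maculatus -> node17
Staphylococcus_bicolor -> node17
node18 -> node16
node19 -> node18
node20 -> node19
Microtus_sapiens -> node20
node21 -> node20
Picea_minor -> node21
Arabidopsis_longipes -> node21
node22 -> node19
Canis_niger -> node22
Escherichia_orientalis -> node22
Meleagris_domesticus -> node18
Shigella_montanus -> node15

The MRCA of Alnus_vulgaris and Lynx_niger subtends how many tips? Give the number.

24

The MRCA of Alnus_vulgaris and Lynx_niger is the root, so the clade is the entire tree.
That clade contains 24 terminal taxa: Alnus_vulgaris, Apis_sapiens, Arabidopsis_longipes, Bombus_vulgaris, Camponotus_bicolor, Candida_fluviatilis, Canis_niger, Clostridium_albus, Corylus_viridis, Drosophila_robustus, Enhydra_tricolor, Escherichia_orientalis, Gallus_vulgaris, Helarctos_tricolor, Lynx_niger, Meleagris_domesticus, Microtus_sapiens, Musca_maculatus, Picea_minor, Saimiri_viridis, Salmonella_albus, Shigella_montanus, Staphylococcus_bicolor, Zea_robustus.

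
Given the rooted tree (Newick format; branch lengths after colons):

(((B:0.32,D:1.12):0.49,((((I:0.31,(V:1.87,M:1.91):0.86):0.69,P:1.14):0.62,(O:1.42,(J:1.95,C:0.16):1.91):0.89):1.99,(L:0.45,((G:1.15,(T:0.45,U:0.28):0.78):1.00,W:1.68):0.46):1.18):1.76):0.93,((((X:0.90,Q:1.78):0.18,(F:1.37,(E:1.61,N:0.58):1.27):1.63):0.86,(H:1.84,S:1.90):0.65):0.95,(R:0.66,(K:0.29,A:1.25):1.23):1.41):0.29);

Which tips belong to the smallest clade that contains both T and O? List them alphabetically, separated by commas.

C, G, I, J, L, M, O, P, T, U, V, W

Tracing T: it sits inside (T,U).
Tracing O: it sits inside (O,(J,C)).
The smallest clade enclosing both is ((((I,(V,M)),P),(O,(J,C))),(L,((G,(T,U)),W))); the answer is its 12 terminal taxa in alphabetical order.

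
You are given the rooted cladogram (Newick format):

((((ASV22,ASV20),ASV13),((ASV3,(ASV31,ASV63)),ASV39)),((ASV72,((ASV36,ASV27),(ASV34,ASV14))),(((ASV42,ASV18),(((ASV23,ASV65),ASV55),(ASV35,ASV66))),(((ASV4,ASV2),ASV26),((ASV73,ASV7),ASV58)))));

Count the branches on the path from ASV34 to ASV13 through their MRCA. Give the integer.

8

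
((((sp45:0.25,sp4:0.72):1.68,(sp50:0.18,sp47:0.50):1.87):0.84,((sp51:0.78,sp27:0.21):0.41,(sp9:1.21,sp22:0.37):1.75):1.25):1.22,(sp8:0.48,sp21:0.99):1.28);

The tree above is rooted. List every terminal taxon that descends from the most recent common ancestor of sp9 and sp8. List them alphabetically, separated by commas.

Tracing sp9: it sits inside (sp9,sp22).
Tracing sp8: it sits inside (sp8,sp21).
The smallest clade enclosing both is the whole tree (their MRCA is the root), so the answer is all 10 tips in alphabetical order.

sp21, sp22, sp27, sp4, sp45, sp47, sp50, sp51, sp8, sp9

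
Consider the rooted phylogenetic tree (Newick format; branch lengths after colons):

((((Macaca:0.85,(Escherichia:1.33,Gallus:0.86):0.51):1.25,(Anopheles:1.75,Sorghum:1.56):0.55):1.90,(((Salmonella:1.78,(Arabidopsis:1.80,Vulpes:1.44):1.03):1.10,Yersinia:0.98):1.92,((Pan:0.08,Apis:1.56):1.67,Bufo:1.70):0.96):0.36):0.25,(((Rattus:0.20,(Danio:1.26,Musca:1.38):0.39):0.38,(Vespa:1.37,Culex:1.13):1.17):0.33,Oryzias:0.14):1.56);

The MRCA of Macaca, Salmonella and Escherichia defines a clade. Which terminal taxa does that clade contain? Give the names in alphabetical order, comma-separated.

Anopheles, Apis, Arabidopsis, Bufo, Escherichia, Gallus, Macaca, Pan, Salmonella, Sorghum, Vulpes, Yersinia

Tracing Macaca: it sits inside (Macaca,(Escherichia,Gallus)).
Tracing Salmonella: it sits inside (Salmonella,(Arabidopsis,Vulpes)).
Tracing Escherichia: it sits inside (Escherichia,Gallus).
The smallest clade enclosing all 3 is (((Macaca,(Escherichia,Gallus)),(Anopheles,Sorghum)),(((Salmonella,(Arabidopsis,Vulpes)),Yersinia),((Pan,Apis),Bufo))); the answer is its 12 terminal taxa in alphabetical order.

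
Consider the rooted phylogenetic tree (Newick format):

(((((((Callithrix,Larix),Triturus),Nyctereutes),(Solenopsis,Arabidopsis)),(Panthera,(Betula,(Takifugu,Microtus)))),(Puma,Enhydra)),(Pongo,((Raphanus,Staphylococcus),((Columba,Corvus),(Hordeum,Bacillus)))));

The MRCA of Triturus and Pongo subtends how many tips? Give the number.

The MRCA of Triturus and Pongo is the root, so the clade is the entire tree.
That clade contains 19 terminal taxa: Arabidopsis, Bacillus, Betula, Callithrix, Columba, Corvus, Enhydra, Hordeum, Larix, Microtus, Nyctereutes, Panthera, Pongo, Puma, Raphanus, Solenopsis, Staphylococcus, Takifugu, Triturus.

19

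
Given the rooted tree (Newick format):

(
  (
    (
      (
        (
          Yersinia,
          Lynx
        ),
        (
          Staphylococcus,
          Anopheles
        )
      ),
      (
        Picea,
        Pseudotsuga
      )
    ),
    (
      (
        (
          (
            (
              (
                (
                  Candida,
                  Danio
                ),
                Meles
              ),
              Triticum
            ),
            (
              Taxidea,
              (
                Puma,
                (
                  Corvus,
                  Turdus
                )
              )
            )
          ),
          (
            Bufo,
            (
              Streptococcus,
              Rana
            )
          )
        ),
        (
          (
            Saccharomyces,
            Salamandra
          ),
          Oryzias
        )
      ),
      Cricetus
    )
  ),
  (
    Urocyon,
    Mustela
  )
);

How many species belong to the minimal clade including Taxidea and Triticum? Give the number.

The MRCA of Taxidea and Triticum is the node subtending ((((Candida,Danio),Meles),Triticum),(Taxidea,(Puma,(Corvus,Turdus)))).
That clade contains 8 terminal taxa: Candida, Corvus, Danio, Meles, Puma, Taxidea, Triticum, Turdus.

8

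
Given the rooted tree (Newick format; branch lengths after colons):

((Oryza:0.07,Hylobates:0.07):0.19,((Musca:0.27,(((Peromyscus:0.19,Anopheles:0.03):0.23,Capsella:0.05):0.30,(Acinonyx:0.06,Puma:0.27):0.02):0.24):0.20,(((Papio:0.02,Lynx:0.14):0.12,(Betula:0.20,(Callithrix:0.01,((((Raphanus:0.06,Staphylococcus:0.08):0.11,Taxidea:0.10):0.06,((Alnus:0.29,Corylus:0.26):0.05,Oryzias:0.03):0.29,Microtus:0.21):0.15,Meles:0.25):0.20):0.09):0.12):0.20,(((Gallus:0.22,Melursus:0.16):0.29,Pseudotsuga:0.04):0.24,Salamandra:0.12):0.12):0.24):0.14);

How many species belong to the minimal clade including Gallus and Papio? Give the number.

The MRCA of Gallus and Papio is the node subtending (((Papio,Lynx),(Betula,(Callithrix,((((Raphanus,Staphylococcus),Taxidea),((Alnus,Corylus),Oryzias),Microtus),Meles)))),(((Gallus,Melursus),Pseudotsuga),Salamandra)).
That clade contains 16 terminal taxa: Alnus, Betula, Callithrix, Corylus, Gallus, Lynx, Meles, Melursus, Microtus, Oryzias, Papio, Pseudotsuga, Raphanus, Salamandra, Staphylococcus, Taxidea.

16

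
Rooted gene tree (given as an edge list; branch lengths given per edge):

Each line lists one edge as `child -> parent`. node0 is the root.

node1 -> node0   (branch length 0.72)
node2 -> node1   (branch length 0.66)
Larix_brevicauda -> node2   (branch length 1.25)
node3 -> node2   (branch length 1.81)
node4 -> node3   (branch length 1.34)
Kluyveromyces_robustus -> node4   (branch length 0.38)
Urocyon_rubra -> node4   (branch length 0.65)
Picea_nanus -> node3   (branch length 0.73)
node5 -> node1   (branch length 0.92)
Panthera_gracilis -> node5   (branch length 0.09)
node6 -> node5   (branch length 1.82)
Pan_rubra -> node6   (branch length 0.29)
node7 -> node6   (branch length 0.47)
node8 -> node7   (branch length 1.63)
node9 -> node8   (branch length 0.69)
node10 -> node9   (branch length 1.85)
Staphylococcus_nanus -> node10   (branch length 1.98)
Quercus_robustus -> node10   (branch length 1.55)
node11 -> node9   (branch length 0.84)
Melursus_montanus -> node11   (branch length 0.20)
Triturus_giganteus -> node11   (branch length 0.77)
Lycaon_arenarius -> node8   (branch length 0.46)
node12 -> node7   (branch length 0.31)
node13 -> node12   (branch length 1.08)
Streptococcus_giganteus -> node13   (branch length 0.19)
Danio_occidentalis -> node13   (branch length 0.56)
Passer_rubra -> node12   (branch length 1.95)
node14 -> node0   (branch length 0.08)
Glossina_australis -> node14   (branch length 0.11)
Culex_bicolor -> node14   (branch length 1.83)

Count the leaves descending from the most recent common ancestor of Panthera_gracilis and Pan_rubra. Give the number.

The MRCA of Panthera_gracilis and Pan_rubra is the node subtending (Panthera_gracilis,(Pan_rubra,((((Staphylococcus_nanus,Quercus_robustus),(Melursus_montanus,Triturus_giganteus)),Lycaon_arenarius),((Streptococcus_giganteus,Danio_occidentalis),Passer_rubra)))).
That clade contains 10 terminal taxa: Danio_occidentalis, Lycaon_arenarius, Melursus_montanus, Pan_rubra, Panthera_gracilis, Passer_rubra, Quercus_robustus, Staphylococcus_nanus, Streptococcus_giganteus, Triturus_giganteus.

10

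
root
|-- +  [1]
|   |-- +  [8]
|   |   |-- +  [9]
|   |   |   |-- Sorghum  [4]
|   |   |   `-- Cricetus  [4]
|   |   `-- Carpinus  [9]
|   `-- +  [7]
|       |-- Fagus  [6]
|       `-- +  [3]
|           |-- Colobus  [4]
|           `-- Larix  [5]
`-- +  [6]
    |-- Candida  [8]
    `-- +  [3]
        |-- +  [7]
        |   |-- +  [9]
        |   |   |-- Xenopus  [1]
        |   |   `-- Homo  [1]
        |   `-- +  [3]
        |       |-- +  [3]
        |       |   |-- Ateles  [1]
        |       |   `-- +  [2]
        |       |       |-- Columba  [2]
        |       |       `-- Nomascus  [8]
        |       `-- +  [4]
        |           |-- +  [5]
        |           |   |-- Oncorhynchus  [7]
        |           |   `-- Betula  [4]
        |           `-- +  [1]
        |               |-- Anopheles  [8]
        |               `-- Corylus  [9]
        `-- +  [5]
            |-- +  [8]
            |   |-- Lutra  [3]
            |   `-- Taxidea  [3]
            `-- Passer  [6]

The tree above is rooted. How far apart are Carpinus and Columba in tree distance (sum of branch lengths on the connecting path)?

The path runs Carpinus → … → MRCA → … → Columba; the MRCA is the root of the tree.
Branch lengths along that path: 9 + 8 + 1 + 6 + 3 + 7 + 3 + 3 + 2 + 2 = 44.

44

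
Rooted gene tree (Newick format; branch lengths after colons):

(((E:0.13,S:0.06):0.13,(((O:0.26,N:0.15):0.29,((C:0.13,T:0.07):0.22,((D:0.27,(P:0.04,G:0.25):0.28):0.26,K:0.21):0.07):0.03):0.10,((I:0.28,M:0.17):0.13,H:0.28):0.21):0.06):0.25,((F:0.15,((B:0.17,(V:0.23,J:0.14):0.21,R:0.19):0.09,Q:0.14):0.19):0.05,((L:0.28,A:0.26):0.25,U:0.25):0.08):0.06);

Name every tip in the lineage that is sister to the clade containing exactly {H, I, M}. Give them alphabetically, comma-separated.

C, D, G, K, N, O, P, T

The clade containing exactly {H, I, M} attaches to the tree at the node subtending (((O,N),((C,T),((D,(P,G)),K))),((I,M),H)).
The other lineage descending from that same node — the sister group — is ((O,N),((C,T),((D,(P,G)),K))); its 8 tips in alphabetical order are the answer.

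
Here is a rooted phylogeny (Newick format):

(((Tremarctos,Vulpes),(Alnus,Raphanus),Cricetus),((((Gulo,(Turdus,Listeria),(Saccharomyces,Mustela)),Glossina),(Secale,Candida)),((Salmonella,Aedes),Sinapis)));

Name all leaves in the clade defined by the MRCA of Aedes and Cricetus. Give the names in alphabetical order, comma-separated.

Aedes, Alnus, Candida, Cricetus, Glossina, Gulo, Listeria, Mustela, Raphanus, Saccharomyces, Salmonella, Secale, Sinapis, Tremarctos, Turdus, Vulpes

Tracing Aedes: it sits inside (Salmonella,Aedes).
Tracing Cricetus: it sits inside ((Tremarctos,Vulpes),(Alnus,Raphanus),Cricetus).
The smallest clade enclosing both is the whole tree (their MRCA is the root), so the answer is all 16 tips in alphabetical order.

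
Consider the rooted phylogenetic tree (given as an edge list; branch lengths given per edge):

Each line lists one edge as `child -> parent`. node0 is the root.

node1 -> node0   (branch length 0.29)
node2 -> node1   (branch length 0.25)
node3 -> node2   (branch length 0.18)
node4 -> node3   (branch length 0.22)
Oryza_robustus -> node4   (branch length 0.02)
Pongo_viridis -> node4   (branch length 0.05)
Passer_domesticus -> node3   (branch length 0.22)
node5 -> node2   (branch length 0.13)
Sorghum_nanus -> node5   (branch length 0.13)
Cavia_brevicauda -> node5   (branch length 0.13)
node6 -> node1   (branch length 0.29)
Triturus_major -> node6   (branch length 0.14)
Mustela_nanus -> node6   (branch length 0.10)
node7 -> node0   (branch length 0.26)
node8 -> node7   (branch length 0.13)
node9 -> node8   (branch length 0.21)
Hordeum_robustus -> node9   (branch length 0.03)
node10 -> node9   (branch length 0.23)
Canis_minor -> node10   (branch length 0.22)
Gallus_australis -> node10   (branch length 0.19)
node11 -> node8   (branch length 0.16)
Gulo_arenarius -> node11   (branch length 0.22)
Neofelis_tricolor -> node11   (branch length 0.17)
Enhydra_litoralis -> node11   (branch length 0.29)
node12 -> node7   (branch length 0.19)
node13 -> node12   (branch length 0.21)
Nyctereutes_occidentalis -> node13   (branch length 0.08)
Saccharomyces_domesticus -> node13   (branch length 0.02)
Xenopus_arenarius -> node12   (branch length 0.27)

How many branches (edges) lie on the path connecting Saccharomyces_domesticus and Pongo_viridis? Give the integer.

The MRCA of Saccharomyces_domesticus and Pongo_viridis is the root of the tree.
From Saccharomyces_domesticus up to that node: 4 branches. From Pongo_viridis up to the same node: 5 branches. Total: 4 + 5 = 9.

9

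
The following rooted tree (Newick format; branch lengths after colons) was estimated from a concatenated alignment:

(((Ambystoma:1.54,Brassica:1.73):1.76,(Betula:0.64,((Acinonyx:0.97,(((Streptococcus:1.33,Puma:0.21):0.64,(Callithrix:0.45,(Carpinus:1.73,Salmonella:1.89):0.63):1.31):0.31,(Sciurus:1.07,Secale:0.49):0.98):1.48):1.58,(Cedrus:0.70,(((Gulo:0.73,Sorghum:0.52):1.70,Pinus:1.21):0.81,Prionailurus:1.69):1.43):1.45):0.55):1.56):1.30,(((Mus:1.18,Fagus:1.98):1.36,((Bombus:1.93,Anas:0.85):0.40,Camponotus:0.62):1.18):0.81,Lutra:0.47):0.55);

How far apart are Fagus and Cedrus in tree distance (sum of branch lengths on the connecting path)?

The path runs Fagus → … → MRCA → … → Cedrus; the MRCA is the root of the tree.
Branch lengths along that path: 1.98 + 1.36 + 0.81 + 0.55 + 1.30 + 1.56 + 0.55 + 1.45 + 0.70 = 10.26.

10.26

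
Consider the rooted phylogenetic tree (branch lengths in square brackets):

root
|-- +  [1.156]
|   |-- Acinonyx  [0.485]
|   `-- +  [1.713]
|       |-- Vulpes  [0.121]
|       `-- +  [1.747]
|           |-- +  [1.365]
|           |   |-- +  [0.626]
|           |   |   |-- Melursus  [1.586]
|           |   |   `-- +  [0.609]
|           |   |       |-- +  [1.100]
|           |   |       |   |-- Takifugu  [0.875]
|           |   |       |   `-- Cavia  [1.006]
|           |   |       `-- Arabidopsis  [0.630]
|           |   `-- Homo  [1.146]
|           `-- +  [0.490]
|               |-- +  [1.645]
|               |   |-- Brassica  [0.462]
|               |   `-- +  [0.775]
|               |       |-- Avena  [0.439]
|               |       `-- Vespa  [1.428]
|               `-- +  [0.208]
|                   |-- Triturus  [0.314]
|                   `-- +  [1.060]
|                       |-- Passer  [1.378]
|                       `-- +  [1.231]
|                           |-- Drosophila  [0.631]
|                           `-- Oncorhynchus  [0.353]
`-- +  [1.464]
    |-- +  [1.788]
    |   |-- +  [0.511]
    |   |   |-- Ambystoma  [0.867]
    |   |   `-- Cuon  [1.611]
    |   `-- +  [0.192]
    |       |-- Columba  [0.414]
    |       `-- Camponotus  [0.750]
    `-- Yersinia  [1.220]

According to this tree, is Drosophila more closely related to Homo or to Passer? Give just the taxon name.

Passer

The MRCA of Drosophila and Passer subtends (Passer,(Drosophila,Oncorhynchus)) (3 taxa).
The MRCA of Drosophila and Homo subtends (((Melursus,((Takifugu,Cavia),Arabidopsis)),Homo),((Brassica,(Avena,Vespa)),(Triturus,(Passer,(Drosophila,Oncorhynchus))))) (12 taxa).
The first is nested inside the second, so Drosophila shares a more recent common ancestor with Passer.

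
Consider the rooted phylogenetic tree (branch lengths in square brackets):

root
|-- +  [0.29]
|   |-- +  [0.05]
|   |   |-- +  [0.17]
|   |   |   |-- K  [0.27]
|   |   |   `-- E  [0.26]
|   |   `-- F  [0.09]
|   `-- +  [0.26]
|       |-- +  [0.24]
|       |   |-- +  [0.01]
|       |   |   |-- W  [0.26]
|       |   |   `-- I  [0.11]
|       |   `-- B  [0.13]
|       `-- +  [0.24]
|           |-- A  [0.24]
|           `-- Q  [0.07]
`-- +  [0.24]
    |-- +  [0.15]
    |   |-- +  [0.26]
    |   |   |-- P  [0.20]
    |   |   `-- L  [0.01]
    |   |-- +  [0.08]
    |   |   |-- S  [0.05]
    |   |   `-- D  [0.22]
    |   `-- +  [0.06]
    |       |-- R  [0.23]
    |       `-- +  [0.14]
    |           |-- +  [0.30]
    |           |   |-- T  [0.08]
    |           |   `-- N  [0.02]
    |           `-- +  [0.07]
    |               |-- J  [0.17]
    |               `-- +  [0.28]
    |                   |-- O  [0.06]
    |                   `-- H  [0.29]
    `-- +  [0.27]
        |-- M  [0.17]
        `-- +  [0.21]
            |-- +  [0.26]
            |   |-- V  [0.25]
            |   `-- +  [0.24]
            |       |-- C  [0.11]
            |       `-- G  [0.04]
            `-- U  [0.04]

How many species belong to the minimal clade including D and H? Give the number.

The MRCA of D and H is the node subtending ((P,L),(S,D),(R,((T,N),(J,(O,H))))).
That clade contains 10 terminal taxa: D, H, J, L, N, O, P, R, S, T.

10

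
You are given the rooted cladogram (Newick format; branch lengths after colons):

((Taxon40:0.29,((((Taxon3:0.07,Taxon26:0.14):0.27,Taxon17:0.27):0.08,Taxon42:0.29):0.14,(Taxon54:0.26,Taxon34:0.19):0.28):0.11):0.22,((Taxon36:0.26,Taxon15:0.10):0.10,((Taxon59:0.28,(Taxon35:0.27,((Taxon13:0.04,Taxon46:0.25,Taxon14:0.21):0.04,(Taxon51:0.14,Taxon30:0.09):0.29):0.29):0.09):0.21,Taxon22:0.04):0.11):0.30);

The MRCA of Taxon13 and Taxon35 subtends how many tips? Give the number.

The MRCA of Taxon13 and Taxon35 is the node subtending (Taxon35,((Taxon13,Taxon46,Taxon14),(Taxon51,Taxon30))).
That clade contains 6 terminal taxa: Taxon13, Taxon14, Taxon30, Taxon35, Taxon46, Taxon51.

6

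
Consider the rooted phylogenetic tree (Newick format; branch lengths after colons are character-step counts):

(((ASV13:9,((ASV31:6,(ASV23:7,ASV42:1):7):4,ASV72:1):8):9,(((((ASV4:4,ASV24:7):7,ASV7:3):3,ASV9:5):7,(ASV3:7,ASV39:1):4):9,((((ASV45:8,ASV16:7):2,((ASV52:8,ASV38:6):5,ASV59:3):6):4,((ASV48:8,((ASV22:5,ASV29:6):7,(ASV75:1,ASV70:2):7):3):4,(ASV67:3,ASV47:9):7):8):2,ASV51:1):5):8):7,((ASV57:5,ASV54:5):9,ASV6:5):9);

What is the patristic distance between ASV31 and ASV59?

The path runs ASV31 → … → MRCA → … → ASV59; the MRCA is the node subtending ((ASV13,((ASV31,(ASV23,ASV42)),ASV72)),(((((ASV4,ASV24),ASV7),ASV9),(ASV3,ASV39)),((((ASV45,ASV16),((ASV52,ASV38),ASV59)),((ASV48,((ASV22,ASV29),(ASV75,ASV70))),(ASV67,ASV47))),ASV51))).
Branch lengths along that path: 6 + 4 + 8 + 9 + 8 + 5 + 2 + 4 + 6 + 3 = 55.

55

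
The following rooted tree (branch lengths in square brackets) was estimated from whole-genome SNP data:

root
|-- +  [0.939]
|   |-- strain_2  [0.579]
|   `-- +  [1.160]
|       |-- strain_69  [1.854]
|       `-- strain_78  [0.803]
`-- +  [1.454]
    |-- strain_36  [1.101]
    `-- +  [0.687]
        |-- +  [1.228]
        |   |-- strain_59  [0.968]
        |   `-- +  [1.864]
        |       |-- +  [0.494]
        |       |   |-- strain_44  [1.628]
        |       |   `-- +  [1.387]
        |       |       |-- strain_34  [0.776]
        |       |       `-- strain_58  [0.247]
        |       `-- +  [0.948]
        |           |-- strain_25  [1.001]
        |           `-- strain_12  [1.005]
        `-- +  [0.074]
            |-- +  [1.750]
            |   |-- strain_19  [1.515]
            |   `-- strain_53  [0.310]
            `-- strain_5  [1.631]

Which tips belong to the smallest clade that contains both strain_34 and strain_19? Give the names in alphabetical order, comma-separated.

strain_12, strain_19, strain_25, strain_34, strain_44, strain_5, strain_53, strain_58, strain_59

Tracing strain_34: it sits inside (strain_34,strain_58).
Tracing strain_19: it sits inside (strain_19,strain_53).
The smallest clade enclosing both is ((strain_59,((strain_44,(strain_34,strain_58)),(strain_25,strain_12))),((strain_19,strain_53),strain_5)); the answer is its 9 terminal taxa in alphabetical order.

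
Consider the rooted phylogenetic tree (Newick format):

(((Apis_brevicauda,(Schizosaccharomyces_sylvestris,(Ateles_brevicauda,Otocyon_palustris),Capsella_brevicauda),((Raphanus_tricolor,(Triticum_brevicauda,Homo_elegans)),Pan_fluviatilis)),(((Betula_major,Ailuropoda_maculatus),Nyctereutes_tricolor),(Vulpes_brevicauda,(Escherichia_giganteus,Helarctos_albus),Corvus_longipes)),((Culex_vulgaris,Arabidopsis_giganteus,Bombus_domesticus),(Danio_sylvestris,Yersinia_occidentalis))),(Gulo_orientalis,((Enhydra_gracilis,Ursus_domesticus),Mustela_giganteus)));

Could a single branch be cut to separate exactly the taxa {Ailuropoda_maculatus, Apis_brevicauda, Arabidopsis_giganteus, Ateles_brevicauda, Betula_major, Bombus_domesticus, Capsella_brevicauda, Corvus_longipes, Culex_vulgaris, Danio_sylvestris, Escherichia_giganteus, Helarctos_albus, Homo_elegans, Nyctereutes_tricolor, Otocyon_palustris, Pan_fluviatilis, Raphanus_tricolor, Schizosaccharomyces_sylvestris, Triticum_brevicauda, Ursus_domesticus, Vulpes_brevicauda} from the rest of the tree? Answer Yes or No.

The MRCA of the listed taxa is the root, so the smallest clade containing them is the whole tree.
That clade also contains Enhydra_gracilis, Gulo_orientalis, Mustela_giganteus, Yersinia_occidentalis, which are not in the proposed group, so the group is not monophyletic.

No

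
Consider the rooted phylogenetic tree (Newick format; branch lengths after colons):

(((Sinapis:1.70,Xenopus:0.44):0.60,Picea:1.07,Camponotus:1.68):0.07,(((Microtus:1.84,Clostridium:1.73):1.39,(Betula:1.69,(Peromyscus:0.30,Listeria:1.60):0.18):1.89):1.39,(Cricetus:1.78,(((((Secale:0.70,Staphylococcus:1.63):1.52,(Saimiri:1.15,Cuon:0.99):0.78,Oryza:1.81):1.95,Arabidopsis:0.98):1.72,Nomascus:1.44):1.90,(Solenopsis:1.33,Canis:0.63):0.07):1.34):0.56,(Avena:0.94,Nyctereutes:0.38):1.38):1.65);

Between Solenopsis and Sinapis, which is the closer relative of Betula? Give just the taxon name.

Solenopsis

The MRCA of Betula and Solenopsis subtends (((Microtus,Clostridium),(Betula,(Peromyscus,Listeria))),(Cricetus,(((((Secale,Staphylococcus),(Saimiri,Cuon),Oryza),Arabidopsis),Nomascus),(Solenopsis,Canis))),(Avena,Nyctereutes)) (17 taxa).
The MRCA of Betula and Sinapis is the root, subtending the entire tree (21 taxa).
The first is nested inside the second, so Betula shares a more recent common ancestor with Solenopsis.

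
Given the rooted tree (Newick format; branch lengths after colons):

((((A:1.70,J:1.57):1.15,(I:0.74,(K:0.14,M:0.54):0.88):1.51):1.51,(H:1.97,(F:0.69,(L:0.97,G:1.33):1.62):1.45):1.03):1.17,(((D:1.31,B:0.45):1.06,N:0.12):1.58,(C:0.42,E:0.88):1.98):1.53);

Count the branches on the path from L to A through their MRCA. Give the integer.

The MRCA of L and A is the node subtending (((A,J),(I,(K,M))),(H,(F,(L,G)))).
From L up to that node: 4 branches. From A up to the same node: 3 branches. Total: 4 + 3 = 7.

7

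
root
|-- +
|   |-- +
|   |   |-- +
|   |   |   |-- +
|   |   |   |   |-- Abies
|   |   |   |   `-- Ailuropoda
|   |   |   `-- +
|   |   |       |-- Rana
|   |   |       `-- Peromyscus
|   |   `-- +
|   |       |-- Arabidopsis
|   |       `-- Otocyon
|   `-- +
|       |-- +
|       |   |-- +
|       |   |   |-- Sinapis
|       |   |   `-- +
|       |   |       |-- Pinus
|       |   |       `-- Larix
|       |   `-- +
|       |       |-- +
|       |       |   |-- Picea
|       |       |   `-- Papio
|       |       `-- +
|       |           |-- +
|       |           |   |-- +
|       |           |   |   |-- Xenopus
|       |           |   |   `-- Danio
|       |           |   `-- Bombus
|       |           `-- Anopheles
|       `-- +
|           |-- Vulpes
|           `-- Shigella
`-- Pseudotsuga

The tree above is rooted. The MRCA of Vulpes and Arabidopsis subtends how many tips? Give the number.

The MRCA of Vulpes and Arabidopsis is the node subtending ((((Abies,Ailuropoda),(Rana,Peromyscus)),(Arabidopsis,Otocyon)),(((Sinapis,(Pinus,Larix)),((Picea,Papio),(((Xenopus,Danio),Bombus),Anopheles))),(Vulpes,Shigella))).
That clade contains 17 terminal taxa: Abies, Ailuropoda, Anopheles, Arabidopsis, Bombus, Danio, Larix, Otocyon, Papio, Peromyscus, Picea, Pinus, Rana, Shigella, Sinapis, Vulpes, Xenopus.

17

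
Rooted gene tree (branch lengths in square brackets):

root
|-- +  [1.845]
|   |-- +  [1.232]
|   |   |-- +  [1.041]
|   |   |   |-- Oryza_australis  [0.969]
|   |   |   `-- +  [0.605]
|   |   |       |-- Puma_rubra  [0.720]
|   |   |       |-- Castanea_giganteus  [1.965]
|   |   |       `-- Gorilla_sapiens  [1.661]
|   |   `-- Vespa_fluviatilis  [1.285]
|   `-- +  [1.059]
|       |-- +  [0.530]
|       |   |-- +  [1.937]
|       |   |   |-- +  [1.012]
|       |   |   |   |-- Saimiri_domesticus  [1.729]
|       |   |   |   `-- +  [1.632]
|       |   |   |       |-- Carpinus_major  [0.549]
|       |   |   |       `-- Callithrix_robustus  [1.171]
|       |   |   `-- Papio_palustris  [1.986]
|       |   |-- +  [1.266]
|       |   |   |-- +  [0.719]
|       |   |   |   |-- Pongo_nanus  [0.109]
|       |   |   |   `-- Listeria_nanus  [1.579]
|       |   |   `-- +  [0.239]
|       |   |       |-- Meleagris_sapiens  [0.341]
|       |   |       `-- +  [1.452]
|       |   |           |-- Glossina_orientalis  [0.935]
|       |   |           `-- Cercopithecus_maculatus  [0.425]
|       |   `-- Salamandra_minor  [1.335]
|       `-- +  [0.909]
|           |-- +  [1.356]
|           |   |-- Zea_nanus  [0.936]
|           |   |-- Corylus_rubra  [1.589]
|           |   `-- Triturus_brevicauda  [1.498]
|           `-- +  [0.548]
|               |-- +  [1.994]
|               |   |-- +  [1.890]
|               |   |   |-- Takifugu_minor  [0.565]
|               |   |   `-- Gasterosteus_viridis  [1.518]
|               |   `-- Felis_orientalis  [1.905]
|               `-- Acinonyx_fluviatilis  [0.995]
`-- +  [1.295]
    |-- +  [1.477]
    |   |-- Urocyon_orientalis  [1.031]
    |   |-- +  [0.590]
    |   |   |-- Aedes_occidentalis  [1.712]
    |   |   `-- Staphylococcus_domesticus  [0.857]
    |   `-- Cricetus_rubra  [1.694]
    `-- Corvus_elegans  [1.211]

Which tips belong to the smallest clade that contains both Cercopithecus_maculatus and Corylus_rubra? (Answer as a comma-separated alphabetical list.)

Tracing Cercopithecus_maculatus: it sits inside (Glossina_orientalis,Cercopithecus_maculatus).
Tracing Corylus_rubra: it sits inside (Zea_nanus,Corylus_rubra,Triturus_brevicauda).
The smallest clade enclosing both is ((((Saimiri_domesticus,(Carpinus_major,Callithrix_robustus)),Papio_palustris),((Pongo_nanus,Listeria_nanus),(Meleagris_sapiens,(Glossina_orientalis,Cercopithecus_maculatus))),Salamandra_minor),((Zea_nanus,Corylus_rubra,Triturus_brevicauda),(((Takifugu_minor,Gasterosteus_viridis),Felis_orientalis),Acinonyx_fluviatilis))); the answer is its 17 terminal taxa in alphabetical order.

Acinonyx_fluviatilis, Callithrix_robustus, Carpinus_major, Cercopithecus_maculatus, Corylus_rubra, Felis_orientalis, Gasterosteus_viridis, Glossina_orientalis, Listeria_nanus, Meleagris_sapiens, Papio_palustris, Pongo_nanus, Saimiri_domesticus, Salamandra_minor, Takifugu_minor, Triturus_brevicauda, Zea_nanus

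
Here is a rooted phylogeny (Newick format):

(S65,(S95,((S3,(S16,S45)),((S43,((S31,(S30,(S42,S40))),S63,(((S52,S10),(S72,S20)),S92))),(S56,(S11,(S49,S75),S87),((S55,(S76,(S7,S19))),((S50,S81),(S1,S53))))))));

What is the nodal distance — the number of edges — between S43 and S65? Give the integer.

The MRCA of S43 and S65 is the root of the tree.
From S43 up to that node: 5 branches. From S65 up to the same node: 1 branch. Total: 5 + 1 = 6.

6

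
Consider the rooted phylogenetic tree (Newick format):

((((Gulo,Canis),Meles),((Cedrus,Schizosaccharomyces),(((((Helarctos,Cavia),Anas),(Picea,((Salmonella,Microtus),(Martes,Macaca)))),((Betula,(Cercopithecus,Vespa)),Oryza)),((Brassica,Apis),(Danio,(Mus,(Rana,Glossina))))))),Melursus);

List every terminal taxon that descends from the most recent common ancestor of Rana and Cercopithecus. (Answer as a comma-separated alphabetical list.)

Anas, Apis, Betula, Brassica, Cavia, Cercopithecus, Danio, Glossina, Helarctos, Macaca, Martes, Microtus, Mus, Oryza, Picea, Rana, Salmonella, Vespa

Tracing Rana: it sits inside (Rana,Glossina).
Tracing Cercopithecus: it sits inside (Cercopithecus,Vespa).
The smallest clade enclosing both is (((((Helarctos,Cavia),Anas),(Picea,((Salmonella,Microtus),(Martes,Macaca)))),((Betula,(Cercopithecus,Vespa)),Oryza)),((Brassica,Apis),(Danio,(Mus,(Rana,Glossina))))); the answer is its 18 terminal taxa in alphabetical order.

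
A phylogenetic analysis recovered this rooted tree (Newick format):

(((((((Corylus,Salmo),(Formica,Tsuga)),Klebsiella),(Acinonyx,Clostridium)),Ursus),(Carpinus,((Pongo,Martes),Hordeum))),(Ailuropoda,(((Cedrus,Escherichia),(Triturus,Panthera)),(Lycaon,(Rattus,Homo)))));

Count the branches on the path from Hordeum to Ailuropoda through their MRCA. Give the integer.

6

The MRCA of Hordeum and Ailuropoda is the root of the tree.
From Hordeum up to that node: 4 branches. From Ailuropoda up to the same node: 2 branches. Total: 4 + 2 = 6.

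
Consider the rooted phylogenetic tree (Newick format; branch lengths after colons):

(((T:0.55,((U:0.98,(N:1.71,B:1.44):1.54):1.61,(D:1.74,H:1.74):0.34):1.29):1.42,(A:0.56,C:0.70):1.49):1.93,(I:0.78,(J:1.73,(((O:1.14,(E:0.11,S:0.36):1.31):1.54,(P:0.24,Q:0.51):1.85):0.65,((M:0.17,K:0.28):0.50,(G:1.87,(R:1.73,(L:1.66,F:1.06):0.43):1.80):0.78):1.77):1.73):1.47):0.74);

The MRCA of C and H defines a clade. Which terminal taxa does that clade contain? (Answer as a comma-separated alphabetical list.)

A, B, C, D, H, N, T, U

Tracing C: it sits inside (A,C).
Tracing H: it sits inside (D,H).
The smallest clade enclosing both is ((T,((U,(N,B)),(D,H))),(A,C)); the answer is its 8 terminal taxa in alphabetical order.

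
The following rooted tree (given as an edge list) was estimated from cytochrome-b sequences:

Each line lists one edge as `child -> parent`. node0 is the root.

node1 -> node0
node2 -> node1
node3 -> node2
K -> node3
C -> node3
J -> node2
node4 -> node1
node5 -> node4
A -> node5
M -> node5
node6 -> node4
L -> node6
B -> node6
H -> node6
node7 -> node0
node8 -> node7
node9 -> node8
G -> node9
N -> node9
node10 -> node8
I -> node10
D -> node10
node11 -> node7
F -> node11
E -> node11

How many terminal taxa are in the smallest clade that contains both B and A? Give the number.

The MRCA of B and A is the node subtending ((A,M),(L,B,H)).
That clade contains 5 terminal taxa: A, B, H, L, M.

5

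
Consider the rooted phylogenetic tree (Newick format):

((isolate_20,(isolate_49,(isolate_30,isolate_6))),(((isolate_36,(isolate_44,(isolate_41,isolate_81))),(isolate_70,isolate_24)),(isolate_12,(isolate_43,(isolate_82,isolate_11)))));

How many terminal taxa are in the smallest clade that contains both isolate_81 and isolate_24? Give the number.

The MRCA of isolate_81 and isolate_24 is the node subtending ((isolate_36,(isolate_44,(isolate_41,isolate_81))),(isolate_70,isolate_24)).
That clade contains 6 terminal taxa: isolate_24, isolate_36, isolate_41, isolate_44, isolate_70, isolate_81.

6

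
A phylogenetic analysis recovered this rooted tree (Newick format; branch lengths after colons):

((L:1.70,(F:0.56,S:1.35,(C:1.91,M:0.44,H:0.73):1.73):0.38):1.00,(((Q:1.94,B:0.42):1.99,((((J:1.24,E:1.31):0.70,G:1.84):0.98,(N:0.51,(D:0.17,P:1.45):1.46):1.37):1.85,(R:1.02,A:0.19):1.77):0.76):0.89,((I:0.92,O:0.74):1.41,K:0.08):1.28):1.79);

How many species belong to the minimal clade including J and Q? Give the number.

The MRCA of J and Q is the node subtending ((Q,B),((((J,E),G),(N,(D,P))),(R,A))).
That clade contains 10 terminal taxa: A, B, D, E, G, J, N, P, Q, R.

10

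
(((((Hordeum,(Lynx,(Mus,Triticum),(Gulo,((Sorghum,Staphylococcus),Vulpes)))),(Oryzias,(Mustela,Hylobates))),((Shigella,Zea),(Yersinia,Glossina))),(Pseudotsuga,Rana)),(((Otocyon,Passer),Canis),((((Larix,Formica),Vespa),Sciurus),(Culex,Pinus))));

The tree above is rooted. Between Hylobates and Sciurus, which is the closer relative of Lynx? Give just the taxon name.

Hylobates

The MRCA of Lynx and Hylobates subtends ((Hordeum,(Lynx,(Mus,Triticum),(Gulo,((Sorghum,Staphylococcus),Vulpes)))),(Oryzias,(Mustela,Hylobates))) (11 taxa).
The MRCA of Lynx and Sciurus is the root, subtending the entire tree (26 taxa).
The first is nested inside the second, so Lynx shares a more recent common ancestor with Hylobates.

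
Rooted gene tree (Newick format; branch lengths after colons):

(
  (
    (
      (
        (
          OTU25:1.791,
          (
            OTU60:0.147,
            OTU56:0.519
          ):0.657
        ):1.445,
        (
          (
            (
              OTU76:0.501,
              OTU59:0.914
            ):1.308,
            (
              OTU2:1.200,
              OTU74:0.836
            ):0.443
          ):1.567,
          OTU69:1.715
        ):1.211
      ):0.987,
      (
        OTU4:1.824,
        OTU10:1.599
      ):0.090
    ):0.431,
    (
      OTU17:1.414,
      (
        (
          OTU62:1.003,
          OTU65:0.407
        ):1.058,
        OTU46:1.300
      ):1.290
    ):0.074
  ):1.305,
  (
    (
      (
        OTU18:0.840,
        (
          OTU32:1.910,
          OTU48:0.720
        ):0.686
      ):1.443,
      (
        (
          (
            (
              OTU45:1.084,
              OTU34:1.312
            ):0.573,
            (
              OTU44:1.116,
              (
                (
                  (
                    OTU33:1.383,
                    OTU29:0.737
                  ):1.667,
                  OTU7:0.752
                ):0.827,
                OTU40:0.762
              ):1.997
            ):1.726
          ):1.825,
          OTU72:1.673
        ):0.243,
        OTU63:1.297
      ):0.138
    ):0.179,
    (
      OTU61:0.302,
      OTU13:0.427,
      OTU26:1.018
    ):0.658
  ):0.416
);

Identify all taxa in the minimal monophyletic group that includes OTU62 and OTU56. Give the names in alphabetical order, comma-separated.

Tracing OTU62: it sits inside (OTU62,OTU65).
Tracing OTU56: it sits inside (OTU60,OTU56).
The smallest clade enclosing both is ((((OTU25,(OTU60,OTU56)),(((OTU76,OTU59),(OTU2,OTU74)),OTU69)),(OTU4,OTU10)),(OTU17,((OTU62,OTU65),OTU46))); the answer is its 14 terminal taxa in alphabetical order.

OTU10, OTU17, OTU2, OTU25, OTU4, OTU46, OTU56, OTU59, OTU60, OTU62, OTU65, OTU69, OTU74, OTU76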